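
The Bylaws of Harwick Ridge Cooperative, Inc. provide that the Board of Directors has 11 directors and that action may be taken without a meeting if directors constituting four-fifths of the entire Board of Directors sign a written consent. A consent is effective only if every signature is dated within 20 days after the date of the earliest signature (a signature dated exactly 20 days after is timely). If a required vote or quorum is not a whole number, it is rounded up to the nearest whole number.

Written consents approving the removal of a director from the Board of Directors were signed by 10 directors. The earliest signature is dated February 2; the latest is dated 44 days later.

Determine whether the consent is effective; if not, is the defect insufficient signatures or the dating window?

Signatures required: four-fifths of 11 — 4/5 of 11 = 8.80, rounded up to 9, so 9 needed; 10 signed. Sufficient.
Dating window: the latest signature is 44 days after the earliest; the limit is 20 days. Outside the window.

Not effective — dating-window requirement not satisfied.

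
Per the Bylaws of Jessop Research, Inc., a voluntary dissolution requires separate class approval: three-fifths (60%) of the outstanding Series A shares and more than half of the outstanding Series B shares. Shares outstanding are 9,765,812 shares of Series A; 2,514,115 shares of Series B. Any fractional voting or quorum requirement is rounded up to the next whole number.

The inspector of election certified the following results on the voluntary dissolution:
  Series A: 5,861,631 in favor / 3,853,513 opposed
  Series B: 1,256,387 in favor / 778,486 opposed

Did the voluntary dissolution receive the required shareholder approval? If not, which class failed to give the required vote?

Series A: 3/5 of 9765812 = 5859487.20, rounded up to 5859488; 5,859,488 required, 5,861,631 in favor — approved.
Series B: a majority of 2514115 is 1257058; 1,257,058 required, 1,256,387 in favor — not approved.

Not approved — the Series B shares did not give the required vote.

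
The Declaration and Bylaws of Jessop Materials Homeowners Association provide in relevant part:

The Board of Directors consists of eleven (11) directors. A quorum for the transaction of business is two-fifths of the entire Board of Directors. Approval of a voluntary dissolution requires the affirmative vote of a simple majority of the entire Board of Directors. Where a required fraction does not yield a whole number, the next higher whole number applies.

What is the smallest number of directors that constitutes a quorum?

5

2/5 of 11 = 4.40, rounded up to 5.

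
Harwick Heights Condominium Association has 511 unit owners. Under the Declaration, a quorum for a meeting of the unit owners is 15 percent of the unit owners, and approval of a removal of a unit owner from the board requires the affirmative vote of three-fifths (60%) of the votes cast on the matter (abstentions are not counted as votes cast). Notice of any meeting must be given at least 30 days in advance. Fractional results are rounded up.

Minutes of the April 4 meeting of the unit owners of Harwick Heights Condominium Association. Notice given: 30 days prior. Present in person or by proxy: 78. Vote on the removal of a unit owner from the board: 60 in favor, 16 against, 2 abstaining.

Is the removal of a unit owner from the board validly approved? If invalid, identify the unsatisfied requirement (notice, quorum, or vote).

Valid — all requirements satisfied.

Notice: 30 days given; 30 required. Satisfied.
Quorum: 15% of 511 = 76.65, rounded up to 77; 78 present. Satisfied.
Vote: requires three-fifths of the votes cast (78 − 2 abstaining = 76); 3/5 of 76 = 45.60, rounded up to 46, so 46 needed; 60 in favor. Satisfied.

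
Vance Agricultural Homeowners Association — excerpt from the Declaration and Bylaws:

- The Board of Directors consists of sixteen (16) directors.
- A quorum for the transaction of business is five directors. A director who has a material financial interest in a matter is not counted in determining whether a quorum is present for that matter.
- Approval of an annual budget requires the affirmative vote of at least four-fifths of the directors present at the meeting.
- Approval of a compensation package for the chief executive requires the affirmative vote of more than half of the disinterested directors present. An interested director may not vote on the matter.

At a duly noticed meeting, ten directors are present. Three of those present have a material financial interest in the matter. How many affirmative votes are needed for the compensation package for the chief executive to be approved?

4

The compensation package for the chief executive requires a majority of the disinterested directors present (10 − 3 = 7).
A majority of 7 is 4.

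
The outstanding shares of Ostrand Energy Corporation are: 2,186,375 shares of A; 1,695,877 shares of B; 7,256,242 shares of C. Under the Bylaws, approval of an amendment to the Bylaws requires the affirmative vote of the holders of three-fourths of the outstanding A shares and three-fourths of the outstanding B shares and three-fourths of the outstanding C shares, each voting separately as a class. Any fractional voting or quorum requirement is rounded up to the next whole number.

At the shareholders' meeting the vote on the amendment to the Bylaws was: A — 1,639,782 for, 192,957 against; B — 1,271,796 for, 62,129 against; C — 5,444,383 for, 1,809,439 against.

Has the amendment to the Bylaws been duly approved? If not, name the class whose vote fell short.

A: 3/4 of 2186375 = 1639781.25, rounded up to 1639782; 1,639,782 required, 1,639,782 in favor — approved.
B: 3/4 of 1695877 = 1271907.75, rounded up to 1271908; 1,271,908 required, 1,271,796 in favor — not approved.
C: 3/4 of 7256242 = 5442181.50, rounded up to 5442182; 5,442,182 required, 5,444,383 in favor — approved.

Not approved — the B shares did not give the required vote.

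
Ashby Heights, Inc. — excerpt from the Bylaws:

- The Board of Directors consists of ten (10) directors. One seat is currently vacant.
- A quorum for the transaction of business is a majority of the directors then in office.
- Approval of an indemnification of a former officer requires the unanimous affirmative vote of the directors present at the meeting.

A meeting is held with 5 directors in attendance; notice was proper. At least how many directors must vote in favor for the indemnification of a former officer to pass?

The indemnification of a former officer requires the unanimous vote of the directors present (5).
Unanimous means all 5.

5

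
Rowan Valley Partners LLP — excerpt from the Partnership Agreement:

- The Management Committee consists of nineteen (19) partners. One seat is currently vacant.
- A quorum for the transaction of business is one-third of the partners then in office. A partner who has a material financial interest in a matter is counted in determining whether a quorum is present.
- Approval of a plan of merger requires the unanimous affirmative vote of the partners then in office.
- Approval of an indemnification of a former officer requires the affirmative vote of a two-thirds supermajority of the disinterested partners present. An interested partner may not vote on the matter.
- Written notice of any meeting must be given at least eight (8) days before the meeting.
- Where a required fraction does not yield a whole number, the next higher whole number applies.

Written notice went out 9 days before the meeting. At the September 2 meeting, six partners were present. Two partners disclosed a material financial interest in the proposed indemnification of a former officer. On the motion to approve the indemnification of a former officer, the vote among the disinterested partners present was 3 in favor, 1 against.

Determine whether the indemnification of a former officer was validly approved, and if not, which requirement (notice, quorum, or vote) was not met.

Notice: 9 days given; 8 required (9 ≥ 8). Satisfied.
Quorum: 6 present (interested partners count toward quorum); quorum is 6. Satisfied.
Vote: the indemnification of a former officer requires two-thirds of the disinterested partners present (6 − 2 = 4). 2/3 of 4 = 2.67, rounded up to 3, so 3 affirmative votes are needed; 3 voted in favor. Satisfied.

Valid — all requirements satisfied.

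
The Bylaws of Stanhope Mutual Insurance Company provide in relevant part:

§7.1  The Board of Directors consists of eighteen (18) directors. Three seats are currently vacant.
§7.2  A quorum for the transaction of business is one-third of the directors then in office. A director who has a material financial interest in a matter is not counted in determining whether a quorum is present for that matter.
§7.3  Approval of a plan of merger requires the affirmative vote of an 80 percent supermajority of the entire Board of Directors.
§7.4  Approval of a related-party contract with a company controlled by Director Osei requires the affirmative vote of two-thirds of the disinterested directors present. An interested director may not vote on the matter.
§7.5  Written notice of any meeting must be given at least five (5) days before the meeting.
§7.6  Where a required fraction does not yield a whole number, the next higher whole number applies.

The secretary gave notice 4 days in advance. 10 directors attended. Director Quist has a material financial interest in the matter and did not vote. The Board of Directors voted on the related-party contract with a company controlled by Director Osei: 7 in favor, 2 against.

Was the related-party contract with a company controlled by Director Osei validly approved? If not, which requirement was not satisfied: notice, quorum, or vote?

Invalid — notice requirement not satisfied.

Notice: 4 days given; 5 required (4 < 5). Not satisfied.
Quorum: 10 present, but the 1 interested director does not count, leaving 9. Quorum is 5. Satisfied.
Vote: the related-party contract with a company controlled by Director Osei requires two-thirds of the disinterested directors present (10 − 1 = 9). 2/3 of 9 = 6, so 6 affirmative votes are needed; 7 voted in favor. Satisfied.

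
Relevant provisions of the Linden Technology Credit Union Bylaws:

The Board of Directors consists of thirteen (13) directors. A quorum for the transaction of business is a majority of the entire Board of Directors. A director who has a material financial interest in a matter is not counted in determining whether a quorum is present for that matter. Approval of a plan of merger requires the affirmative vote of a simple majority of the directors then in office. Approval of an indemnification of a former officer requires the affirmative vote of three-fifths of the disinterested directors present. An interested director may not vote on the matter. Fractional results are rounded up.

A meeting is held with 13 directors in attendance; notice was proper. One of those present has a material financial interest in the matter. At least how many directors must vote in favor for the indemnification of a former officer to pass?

8

The indemnification of a former officer requires three-fifths of the disinterested directors present (13 − 1 = 12).
3/5 of 12 = 7.20, rounded up to 8.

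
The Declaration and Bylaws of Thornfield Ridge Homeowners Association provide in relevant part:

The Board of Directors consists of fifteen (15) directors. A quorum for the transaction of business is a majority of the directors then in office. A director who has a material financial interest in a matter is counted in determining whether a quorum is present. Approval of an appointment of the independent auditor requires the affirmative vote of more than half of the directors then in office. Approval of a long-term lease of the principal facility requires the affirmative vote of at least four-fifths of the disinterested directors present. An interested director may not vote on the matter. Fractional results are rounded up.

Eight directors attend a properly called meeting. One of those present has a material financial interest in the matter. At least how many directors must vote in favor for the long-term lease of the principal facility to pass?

The long-term lease of the principal facility requires four-fifths of the disinterested directors present (8 − 1 = 7).
4/5 of 7 = 5.60, rounded up to 6.

6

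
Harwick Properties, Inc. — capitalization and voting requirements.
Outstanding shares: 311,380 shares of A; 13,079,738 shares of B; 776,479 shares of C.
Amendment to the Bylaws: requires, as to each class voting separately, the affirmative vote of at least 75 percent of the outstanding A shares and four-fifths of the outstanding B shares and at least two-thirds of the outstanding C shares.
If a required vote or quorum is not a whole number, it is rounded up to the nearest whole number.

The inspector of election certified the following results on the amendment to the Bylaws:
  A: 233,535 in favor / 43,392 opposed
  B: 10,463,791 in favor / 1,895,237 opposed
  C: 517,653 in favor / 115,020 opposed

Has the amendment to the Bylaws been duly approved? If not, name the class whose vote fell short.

A: 3/4 of 311380 = 233535; 233,535 required, 233,535 in favor — approved.
B: 4/5 of 13079738 = 10463790.40, rounded up to 10463791; 10,463,791 required, 10,463,791 in favor — approved.
C: 2/3 of 776479 = 517652.67, rounded up to 517653; 517,653 required, 517,653 in favor — approved.

Approved — every class gave the required vote.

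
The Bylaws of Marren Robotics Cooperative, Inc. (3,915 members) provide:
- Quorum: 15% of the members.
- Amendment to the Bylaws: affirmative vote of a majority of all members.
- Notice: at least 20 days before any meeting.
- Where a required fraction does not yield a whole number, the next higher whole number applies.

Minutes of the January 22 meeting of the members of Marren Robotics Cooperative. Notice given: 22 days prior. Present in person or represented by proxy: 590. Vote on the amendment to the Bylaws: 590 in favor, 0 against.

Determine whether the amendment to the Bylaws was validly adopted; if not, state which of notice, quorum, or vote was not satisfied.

Invalid — vote requirement not satisfied.

Notice: 22 days given; 20 required. Satisfied.
Quorum: 15% of 3,915 = 587.25, rounded up to 588; 590 present. Satisfied.
Vote: requires a majority of all members (3,915); a majority of 3915 is 1958, so 1,958 needed; 590 in favor. Not satisfied.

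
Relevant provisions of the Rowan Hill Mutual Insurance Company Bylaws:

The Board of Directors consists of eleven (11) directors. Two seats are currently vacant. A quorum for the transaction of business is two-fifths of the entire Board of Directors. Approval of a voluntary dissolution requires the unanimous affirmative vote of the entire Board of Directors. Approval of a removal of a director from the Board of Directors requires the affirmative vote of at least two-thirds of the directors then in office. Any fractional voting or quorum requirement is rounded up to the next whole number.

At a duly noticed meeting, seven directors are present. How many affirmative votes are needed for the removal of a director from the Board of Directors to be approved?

6

The removal of a director from the Board of Directors requires two-thirds of the directors then in office (9).
2/3 of 9 = 6.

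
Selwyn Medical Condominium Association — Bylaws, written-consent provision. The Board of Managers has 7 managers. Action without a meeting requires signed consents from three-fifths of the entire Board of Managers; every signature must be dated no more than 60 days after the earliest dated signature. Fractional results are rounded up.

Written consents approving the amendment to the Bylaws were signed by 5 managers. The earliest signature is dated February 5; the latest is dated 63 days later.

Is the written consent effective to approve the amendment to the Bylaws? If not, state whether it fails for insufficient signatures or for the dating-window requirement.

Signatures required: three-fifths of 7 — 3/5 of 7 = 4.20, rounded up to 5, so 5 needed; 5 signed. Sufficient.
Dating window: the latest signature is 63 days after the earliest; the limit is 60 days. Outside the window.

Not effective — dating-window requirement not satisfied.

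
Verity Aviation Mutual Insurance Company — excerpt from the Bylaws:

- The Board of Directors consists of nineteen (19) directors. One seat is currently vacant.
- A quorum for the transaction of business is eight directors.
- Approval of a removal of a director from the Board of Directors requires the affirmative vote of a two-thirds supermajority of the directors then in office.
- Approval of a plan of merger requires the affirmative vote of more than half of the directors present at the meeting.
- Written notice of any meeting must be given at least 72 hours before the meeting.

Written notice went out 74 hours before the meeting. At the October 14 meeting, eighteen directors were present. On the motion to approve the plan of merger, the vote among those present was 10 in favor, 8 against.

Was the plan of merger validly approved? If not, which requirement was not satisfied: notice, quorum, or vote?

Notice: 74 hours given; 72 required (74 ≥ 72). Satisfied.
Quorum: 18 present; quorum is 8. Satisfied.
Vote: the plan of merger requires a majority of the directors present (18). A majority of 18 is 10, so 10 affirmative votes are needed; 10 voted in favor. Satisfied.

Valid — all requirements satisfied.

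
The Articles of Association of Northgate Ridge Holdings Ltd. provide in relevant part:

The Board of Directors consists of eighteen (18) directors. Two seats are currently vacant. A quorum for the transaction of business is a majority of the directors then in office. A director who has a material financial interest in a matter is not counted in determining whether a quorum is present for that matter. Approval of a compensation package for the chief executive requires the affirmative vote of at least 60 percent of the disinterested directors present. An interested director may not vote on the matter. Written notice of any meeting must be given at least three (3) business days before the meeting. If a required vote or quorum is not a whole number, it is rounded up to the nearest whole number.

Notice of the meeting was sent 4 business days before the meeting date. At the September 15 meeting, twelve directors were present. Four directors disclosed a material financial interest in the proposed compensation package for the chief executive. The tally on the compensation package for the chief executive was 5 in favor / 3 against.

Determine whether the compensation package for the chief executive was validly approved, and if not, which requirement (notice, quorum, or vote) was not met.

Notice: 4 business days given; 3 required (4 ≥ 3). Satisfied.
Quorum: 12 present, but the 4 interested directors do not count, leaving 8. Quorum is 9. Not satisfied.
Vote: the compensation package for the chief executive requires three-fifths of the disinterested directors present (12 − 4 = 8). 3/5 of 8 = 4.80, rounded up to 5, so 5 affirmative votes are needed; 5 voted in favor. Satisfied. (Moot — without a quorum no business can be validly transacted.)

Invalid — quorum requirement not satisfied.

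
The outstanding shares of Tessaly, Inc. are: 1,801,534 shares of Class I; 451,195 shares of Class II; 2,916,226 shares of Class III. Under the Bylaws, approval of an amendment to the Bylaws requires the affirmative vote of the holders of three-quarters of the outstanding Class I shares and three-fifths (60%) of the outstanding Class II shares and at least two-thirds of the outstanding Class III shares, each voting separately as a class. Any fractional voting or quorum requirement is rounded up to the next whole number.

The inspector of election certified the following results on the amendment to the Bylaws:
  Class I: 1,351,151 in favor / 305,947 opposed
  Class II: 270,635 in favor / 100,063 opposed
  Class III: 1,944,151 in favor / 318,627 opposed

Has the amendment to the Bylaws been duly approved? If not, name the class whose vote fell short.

Class I: 3/4 of 1801534 = 1351150.50, rounded up to 1351151; 1,351,151 required, 1,351,151 in favor — approved.
Class II: 3/5 of 451195 = 270717; 270,717 required, 270,635 in favor — not approved.
Class III: 2/3 of 2916226 = 1944150.67, rounded up to 1944151; 1,944,151 required, 1,944,151 in favor — approved.

Not approved — the Class II shares did not give the required vote.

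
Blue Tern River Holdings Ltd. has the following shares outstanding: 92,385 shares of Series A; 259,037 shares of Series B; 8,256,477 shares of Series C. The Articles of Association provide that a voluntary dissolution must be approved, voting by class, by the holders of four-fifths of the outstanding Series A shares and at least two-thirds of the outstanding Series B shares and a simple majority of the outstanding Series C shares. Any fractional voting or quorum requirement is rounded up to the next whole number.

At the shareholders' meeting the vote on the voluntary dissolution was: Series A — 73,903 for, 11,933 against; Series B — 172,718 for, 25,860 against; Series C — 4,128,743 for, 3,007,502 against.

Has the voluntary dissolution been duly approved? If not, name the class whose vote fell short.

Not approved — the Series A shares did not give the required vote.

Series A: 4/5 of 92385 = 73908; 73,908 required, 73,903 in favor — not approved.
Series B: 2/3 of 259037 = 172691.33, rounded up to 172692; 172,692 required, 172,718 in favor — approved.
Series C: a majority of 8256477 is 4128239; 4,128,239 required, 4,128,743 in favor — approved.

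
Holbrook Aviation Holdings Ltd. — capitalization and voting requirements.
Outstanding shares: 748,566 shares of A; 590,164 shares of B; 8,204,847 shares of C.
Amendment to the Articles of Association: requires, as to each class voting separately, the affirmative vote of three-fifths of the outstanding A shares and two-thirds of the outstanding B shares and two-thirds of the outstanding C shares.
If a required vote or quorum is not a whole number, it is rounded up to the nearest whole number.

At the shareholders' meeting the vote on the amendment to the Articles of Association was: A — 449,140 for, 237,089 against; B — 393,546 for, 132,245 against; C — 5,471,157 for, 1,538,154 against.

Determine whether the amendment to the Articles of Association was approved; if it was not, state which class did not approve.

Approved — every class gave the required vote.

A: 3/5 of 748566 = 449139.60, rounded up to 449140; 449,140 required, 449,140 in favor — approved.
B: 2/3 of 590164 = 393442.67, rounded up to 393443; 393,443 required, 393,546 in favor — approved.
C: 2/3 of 8204847 = 5469898; 5,469,898 required, 5,471,157 in favor — approved.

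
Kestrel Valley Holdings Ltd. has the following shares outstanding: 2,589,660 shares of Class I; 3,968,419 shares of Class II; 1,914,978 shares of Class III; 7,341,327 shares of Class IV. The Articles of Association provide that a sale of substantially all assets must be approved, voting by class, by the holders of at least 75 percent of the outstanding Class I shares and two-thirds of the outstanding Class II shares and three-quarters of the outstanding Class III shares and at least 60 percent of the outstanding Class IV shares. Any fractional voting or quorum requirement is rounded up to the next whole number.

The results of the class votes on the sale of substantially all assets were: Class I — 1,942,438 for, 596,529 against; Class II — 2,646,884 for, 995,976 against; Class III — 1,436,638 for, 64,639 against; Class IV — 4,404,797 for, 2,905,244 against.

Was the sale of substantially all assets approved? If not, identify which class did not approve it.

Class I: 3/4 of 2589660 = 1942245; 1,942,245 required, 1,942,438 in favor — approved.
Class II: 2/3 of 3968419 = 2645612.67, rounded up to 2645613; 2,645,613 required, 2,646,884 in favor — approved.
Class III: 3/4 of 1914978 = 1436233.50, rounded up to 1436234; 1,436,234 required, 1,436,638 in favor — approved.
Class IV: 3/5 of 7341327 = 4404796.20, rounded up to 4404797; 4,404,797 required, 4,404,797 in favor — approved.

Approved — every class gave the required vote.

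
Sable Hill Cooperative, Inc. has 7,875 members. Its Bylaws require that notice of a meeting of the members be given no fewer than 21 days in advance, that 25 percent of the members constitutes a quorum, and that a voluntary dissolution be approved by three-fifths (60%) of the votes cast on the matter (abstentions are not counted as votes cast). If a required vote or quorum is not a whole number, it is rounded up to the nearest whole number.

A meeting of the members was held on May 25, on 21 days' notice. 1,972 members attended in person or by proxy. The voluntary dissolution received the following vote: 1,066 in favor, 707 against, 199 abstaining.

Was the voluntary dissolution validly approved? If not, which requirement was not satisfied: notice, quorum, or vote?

Valid — all requirements satisfied.

Notice: 21 days given; 21 required. Satisfied.
Quorum: 25% of 7,875 = 1,968.75, rounded up to 1,969; 1,972 present. Satisfied.
Vote: requires three-fifths of the votes cast (1,972 − 199 abstaining = 1,773); 3/5 of 1773 = 1063.80, rounded up to 1064, so 1,064 needed; 1,066 in favor. Satisfied.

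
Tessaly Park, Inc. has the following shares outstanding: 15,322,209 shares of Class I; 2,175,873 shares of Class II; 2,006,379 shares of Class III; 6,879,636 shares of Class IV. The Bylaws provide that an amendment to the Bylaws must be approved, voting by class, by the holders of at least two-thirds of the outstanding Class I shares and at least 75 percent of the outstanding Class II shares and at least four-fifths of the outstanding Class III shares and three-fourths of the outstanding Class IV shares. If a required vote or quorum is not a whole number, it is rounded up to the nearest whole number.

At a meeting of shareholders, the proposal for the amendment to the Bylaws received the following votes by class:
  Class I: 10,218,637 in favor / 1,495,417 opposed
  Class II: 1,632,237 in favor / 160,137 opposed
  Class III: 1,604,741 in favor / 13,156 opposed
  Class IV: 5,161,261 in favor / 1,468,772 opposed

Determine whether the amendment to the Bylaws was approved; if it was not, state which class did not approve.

Class I: 2/3 of 15322209 = 10214806; 10,214,806 required, 10,218,637 in favor — approved.
Class II: 3/4 of 2175873 = 1631904.75, rounded up to 1631905; 1,631,905 required, 1,632,237 in favor — approved.
Class III: 4/5 of 2006379 = 1605103.20, rounded up to 1605104; 1,605,104 required, 1,604,741 in favor — not approved.
Class IV: 3/4 of 6879636 = 5159727; 5,159,727 required, 5,161,261 in favor — approved.

Not approved — the Class III shares did not give the required vote.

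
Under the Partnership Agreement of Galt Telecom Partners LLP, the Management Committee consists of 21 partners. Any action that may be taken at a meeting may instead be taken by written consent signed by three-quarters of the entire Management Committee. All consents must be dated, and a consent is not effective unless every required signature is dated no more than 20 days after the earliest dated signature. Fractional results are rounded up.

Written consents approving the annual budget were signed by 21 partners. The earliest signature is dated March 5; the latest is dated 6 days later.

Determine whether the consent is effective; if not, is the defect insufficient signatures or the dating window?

Signatures required: three-quarters of 21 — 3/4 of 21 = 15.75, rounded up to 16, so 16 needed; 21 signed. Sufficient.
Dating window: the latest signature is 6 days after the earliest; the limit is 20 days. Within the window.

Effective — both the signature and dating-window requirements are satisfied.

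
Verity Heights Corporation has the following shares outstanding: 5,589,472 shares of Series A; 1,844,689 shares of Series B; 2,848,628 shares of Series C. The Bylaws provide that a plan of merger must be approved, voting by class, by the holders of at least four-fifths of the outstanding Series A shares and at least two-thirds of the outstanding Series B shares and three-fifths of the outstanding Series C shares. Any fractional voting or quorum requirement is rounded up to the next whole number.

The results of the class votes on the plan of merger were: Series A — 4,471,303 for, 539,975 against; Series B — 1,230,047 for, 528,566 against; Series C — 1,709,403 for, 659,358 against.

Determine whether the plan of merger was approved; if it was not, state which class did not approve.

Not approved — the Series A shares did not give the required vote.

Series A: 4/5 of 5589472 = 4471577.60, rounded up to 4471578; 4,471,578 required, 4,471,303 in favor — not approved.
Series B: 2/3 of 1844689 = 1229792.67, rounded up to 1229793; 1,229,793 required, 1,230,047 in favor — approved.
Series C: 3/5 of 2848628 = 1709176.80, rounded up to 1709177; 1,709,177 required, 1,709,403 in favor — approved.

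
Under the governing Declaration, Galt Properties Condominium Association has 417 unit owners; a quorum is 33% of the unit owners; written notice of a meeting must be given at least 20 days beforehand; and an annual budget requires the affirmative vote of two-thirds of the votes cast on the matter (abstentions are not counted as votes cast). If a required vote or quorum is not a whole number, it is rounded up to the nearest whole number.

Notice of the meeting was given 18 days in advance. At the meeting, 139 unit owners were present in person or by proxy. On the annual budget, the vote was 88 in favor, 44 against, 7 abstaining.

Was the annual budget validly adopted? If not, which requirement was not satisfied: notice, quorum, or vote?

Notice: 18 days given; 20 required. Not satisfied.
Quorum: 33% of 417 = 137.61, rounded up to 138; 139 present. Satisfied.
Vote: requires two-thirds of the votes cast (139 − 7 abstaining = 132); 2/3 of 132 = 88, so 88 needed; 88 in favor. Satisfied.

Invalid — notice requirement not satisfied.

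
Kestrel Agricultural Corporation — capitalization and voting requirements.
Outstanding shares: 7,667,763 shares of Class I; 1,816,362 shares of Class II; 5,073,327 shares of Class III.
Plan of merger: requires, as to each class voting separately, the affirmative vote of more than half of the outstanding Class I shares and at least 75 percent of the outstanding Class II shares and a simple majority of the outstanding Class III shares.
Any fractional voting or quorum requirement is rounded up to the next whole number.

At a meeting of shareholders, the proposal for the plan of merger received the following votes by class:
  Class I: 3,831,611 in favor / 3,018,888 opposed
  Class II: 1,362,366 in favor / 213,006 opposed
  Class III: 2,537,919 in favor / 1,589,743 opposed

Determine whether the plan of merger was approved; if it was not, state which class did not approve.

Class I: a majority of 7667763 is 3833882; 3,833,882 required, 3,831,611 in favor — not approved.
Class II: 3/4 of 1816362 = 1362271.50, rounded up to 1362272; 1,362,272 required, 1,362,366 in favor — approved.
Class III: a majority of 5073327 is 2536664; 2,536,664 required, 2,537,919 in favor — approved.

Not approved — the Class I shares did not give the required vote.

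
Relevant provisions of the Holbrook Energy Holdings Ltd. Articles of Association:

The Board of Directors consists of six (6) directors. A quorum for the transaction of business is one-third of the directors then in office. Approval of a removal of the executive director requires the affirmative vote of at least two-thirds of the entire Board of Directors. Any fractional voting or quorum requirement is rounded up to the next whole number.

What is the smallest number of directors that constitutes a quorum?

1/3 of 6 = 2.

2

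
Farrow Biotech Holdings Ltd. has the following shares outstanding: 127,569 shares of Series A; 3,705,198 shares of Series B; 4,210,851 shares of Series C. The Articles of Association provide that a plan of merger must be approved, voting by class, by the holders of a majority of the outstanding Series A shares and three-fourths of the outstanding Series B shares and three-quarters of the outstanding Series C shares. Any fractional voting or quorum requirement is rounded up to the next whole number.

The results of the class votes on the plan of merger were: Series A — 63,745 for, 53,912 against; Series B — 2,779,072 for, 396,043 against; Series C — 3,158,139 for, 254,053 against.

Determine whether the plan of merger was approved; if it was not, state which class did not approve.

Series A: a majority of 127569 is 63785; 63,785 required, 63,745 in favor — not approved.
Series B: 3/4 of 3705198 = 2778898.50, rounded up to 2778899; 2,778,899 required, 2,779,072 in favor — approved.
Series C: 3/4 of 4210851 = 3158138.25, rounded up to 3158139; 3,158,139 required, 3,158,139 in favor — approved.

Not approved — the Series A shares did not give the required vote.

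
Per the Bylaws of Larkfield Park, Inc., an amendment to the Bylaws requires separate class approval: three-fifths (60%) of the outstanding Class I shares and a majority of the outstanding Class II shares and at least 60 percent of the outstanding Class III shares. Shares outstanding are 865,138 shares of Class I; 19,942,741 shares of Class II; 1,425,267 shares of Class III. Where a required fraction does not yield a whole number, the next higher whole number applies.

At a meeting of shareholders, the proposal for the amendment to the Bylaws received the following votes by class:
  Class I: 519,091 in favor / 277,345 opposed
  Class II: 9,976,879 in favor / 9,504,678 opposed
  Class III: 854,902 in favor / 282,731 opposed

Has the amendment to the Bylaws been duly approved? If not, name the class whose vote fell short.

Class I: 3/5 of 865138 = 519082.80, rounded up to 519083; 519,083 required, 519,091 in favor — approved.
Class II: a majority of 19942741 is 9971371; 9,971,371 required, 9,976,879 in favor — approved.
Class III: 3/5 of 1425267 = 855160.20, rounded up to 855161; 855,161 required, 854,902 in favor — not approved.

Not approved — the Class III shares did not give the required vote.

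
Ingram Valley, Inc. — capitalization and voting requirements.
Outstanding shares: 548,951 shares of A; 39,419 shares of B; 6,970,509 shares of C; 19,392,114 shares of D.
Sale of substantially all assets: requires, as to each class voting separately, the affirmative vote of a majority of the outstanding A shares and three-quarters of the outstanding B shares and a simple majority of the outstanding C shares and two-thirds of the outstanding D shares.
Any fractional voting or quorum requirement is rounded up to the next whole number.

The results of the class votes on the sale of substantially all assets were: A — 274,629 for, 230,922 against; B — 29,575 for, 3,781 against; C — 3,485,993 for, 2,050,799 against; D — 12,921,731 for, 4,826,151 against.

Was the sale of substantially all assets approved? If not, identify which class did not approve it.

A: a majority of 548951 is 274476; 274,476 required, 274,629 in favor — approved.
B: 3/4 of 39419 = 29564.25, rounded up to 29565; 29,565 required, 29,575 in favor — approved.
C: a majority of 6970509 is 3485255; 3,485,255 required, 3,485,993 in favor — approved.
D: 2/3 of 19392114 = 12928076; 12,928,076 required, 12,921,731 in favor — not approved.

Not approved — the D shares did not give the required vote.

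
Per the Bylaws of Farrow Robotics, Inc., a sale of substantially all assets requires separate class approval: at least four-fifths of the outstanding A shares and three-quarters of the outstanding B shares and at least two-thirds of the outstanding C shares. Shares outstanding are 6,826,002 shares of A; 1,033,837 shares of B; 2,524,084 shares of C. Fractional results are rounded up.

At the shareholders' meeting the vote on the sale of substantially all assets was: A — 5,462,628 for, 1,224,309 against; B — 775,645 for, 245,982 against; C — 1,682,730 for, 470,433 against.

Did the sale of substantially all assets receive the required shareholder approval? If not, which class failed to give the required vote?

A: 4/5 of 6826002 = 5460801.60, rounded up to 5460802; 5,460,802 required, 5,462,628 in favor — approved.
B: 3/4 of 1033837 = 775377.75, rounded up to 775378; 775,378 required, 775,645 in favor — approved.
C: 2/3 of 2524084 = 1682722.67, rounded up to 1682723; 1,682,723 required, 1,682,730 in favor — approved.

Approved — every class gave the required vote.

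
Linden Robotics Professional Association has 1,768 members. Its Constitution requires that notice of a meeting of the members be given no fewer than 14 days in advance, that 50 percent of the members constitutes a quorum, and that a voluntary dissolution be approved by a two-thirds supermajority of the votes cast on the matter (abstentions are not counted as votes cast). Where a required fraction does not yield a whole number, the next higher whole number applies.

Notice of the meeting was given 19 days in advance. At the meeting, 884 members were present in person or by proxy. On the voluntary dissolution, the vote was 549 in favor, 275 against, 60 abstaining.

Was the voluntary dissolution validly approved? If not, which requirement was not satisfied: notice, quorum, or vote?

Notice: 19 days given; 14 required. Satisfied.
Quorum: 50% of 1,768 = 884; 884 present. Satisfied.
Vote: requires two-thirds of the votes cast (884 − 60 abstaining = 824); 2/3 of 824 = 549.33, rounded up to 550, so 550 needed; 549 in favor. Not satisfied.

Invalid — vote requirement not satisfied.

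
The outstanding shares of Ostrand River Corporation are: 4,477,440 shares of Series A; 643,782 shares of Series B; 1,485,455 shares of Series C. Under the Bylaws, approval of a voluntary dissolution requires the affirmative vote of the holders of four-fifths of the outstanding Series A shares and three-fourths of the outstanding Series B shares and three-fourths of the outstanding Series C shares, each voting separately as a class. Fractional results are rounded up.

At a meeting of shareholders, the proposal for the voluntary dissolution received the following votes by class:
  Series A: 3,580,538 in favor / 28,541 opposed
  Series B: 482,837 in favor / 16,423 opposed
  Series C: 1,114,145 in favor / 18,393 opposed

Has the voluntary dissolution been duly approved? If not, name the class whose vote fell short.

Series A: 4/5 of 4477440 = 3581952; 3,581,952 required, 3,580,538 in favor — not approved.
Series B: 3/4 of 643782 = 482836.50, rounded up to 482837; 482,837 required, 482,837 in favor — approved.
Series C: 3/4 of 1485455 = 1114091.25, rounded up to 1114092; 1,114,092 required, 1,114,145 in favor — approved.

Not approved — the Series A shares did not give the required vote.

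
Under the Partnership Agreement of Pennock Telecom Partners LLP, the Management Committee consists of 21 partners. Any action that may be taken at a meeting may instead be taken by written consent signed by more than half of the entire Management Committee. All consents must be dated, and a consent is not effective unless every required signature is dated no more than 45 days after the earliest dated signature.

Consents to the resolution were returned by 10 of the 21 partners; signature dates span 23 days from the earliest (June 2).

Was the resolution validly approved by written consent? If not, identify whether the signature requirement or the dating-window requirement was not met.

Not effective — insufficient signatures.

Signatures required: more than half of 21 — a majority of 21 is 11, so 11 needed; 10 signed. Insufficient.
Dating window: the latest signature is 23 days after the earliest; the limit is 45 days. Within the window.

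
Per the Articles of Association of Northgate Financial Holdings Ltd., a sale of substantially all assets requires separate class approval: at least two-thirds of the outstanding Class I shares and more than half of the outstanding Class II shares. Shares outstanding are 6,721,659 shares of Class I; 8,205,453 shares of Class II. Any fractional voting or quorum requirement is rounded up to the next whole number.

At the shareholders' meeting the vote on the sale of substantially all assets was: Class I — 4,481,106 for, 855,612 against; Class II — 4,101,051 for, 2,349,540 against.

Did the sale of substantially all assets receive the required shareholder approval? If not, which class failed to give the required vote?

Not approved — the Class II shares did not give the required vote.

Class I: 2/3 of 6721659 = 4481106; 4,481,106 required, 4,481,106 in favor — approved.
Class II: a majority of 8205453 is 4102727; 4,102,727 required, 4,101,051 in favor — not approved.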